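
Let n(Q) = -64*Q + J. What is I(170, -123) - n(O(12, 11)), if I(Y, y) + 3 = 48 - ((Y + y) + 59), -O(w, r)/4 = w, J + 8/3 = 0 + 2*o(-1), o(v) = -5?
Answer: -9361/3 ≈ -3120.3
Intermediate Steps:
J = -38/3 (J = -8/3 + (0 + 2*(-5)) = -8/3 + (0 - 10) = -8/3 - 10 = -38/3 ≈ -12.667)
O(w, r) = -4*w
n(Q) = -38/3 - 64*Q (n(Q) = -64*Q - 38/3 = -38/3 - 64*Q)
I(Y, y) = -14 - Y - y (I(Y, y) = -3 + (48 - ((Y + y) + 59)) = -3 + (48 - (59 + Y + y)) = -3 + (48 + (-59 - Y - y)) = -3 + (-11 - Y - y) = -14 - Y - y)
I(170, -123) - n(O(12, 11)) = (-14 - 1*170 - 1*(-123)) - (-38/3 - (-256)*12) = (-14 - 170 + 123) - (-38/3 - 64*(-48)) = -61 - (-38/3 + 3072) = -61 - 1*9178/3 = -61 - 9178/3 = -9361/3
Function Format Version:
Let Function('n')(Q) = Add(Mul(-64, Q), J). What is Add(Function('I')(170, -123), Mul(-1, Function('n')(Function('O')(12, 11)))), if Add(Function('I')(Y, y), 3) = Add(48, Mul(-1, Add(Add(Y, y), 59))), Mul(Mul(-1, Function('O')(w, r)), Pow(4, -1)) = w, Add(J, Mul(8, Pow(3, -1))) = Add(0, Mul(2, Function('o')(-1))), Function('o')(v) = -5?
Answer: Rational(-9361, 3) ≈ -3120.3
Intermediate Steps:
J = Rational(-38, 3) (J = Add(Rational(-8, 3), Add(0, Mul(2, -5))) = Add(Rational(-8, 3), Add(0, -10)) = Add(Rational(-8, 3), -10) = Rational(-38, 3) ≈ -12.667)
Function('O')(w, r) = Mul(-4, w)
Function('n')(Q) = Add(Rational(-38, 3), Mul(-64, Q)) (Function('n')(Q) = Add(Mul(-64, Q), Rational(-38, 3)) = Add(Rational(-38, 3), Mul(-64, Q)))
Function('I')(Y, y) = Add(-14, Mul(-1, Y), Mul(-1, y)) (Function('I')(Y, y) = Add(-3, Add(48, Mul(-1, Add(Add(Y, y), 59)))) = Add(-3, Add(48, Mul(-1, Add(59, Y, y)))) = Add(-3, Add(48, Add(-59, Mul(-1, Y), Mul(-1, y)))) = Add(-3, Add(-11, Mul(-1, Y), Mul(-1, y))) = Add(-14, Mul(-1, Y), Mul(-1, y)))
Add(Function('I')(170, -123), Mul(-1, Function('n')(Function('O')(12, 11)))) = Add(Add(-14, Mul(-1, 170), Mul(-1, -123)), Mul(-1, Add(Rational(-38, 3), Mul(-64, Mul(-4, 12))))) = Add(Add(-14, -170, 123), Mul(-1, Add(Rational(-38, 3), Mul(-64, -48)))) = Add(-61, Mul(-1, Add(Rational(-38, 3), 3072))) = Add(-61, Mul(-1, Rational(9178, 3))) = Add(-61, Rational(-9178, 3)) = Rational(-9361, 3)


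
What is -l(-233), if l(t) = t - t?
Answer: 0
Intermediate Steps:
l(t) = 0
-l(-233) = -1*0 = 0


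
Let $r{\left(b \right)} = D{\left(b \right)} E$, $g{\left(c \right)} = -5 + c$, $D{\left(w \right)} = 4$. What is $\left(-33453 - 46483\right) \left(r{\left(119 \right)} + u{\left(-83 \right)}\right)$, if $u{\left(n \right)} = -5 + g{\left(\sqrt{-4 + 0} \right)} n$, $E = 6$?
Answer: $-34692224 + 13269376 i \approx -3.4692 \cdot 10^{7} + 1.3269 \cdot 10^{7} i$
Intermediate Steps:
$r{\left(b \right)} = 24$ ($r{\left(b \right)} = 4 \cdot 6 = 24$)
$u{\left(n \right)} = -5 + n \left(-5 + 2 i\right)$ ($u{\left(n \right)} = -5 + \left(-5 + \sqrt{-4 + 0}\right) n = -5 + \left(-5 + \sqrt{-4}\right) n = -5 + \left(-5 + 2 i\right) n = -5 + n \left(-5 + 2 i\right)$)
$\left(-33453 - 46483\right) \left(r{\left(119 \right)} + u{\left(-83 \right)}\right) = \left(-33453 - 46483\right) \left(24 - \left(5 + 83 \left(-5 + 2 i\right)\right)\right) = - 79936 \left(24 + \left(-5 + \left(415 - 166 i\right)\right)\right) = - 79936 \left(24 + \left(410 - 166 i\right)\right) = - 79936 \left(434 - 166 i\right) = -34692224 + 13269376 i$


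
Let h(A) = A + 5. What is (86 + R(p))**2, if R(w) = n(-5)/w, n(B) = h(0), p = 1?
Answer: 8281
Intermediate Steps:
h(A) = 5 + A
n(B) = 5 (n(B) = 5 + 0 = 5)
R(w) = 5/w
(86 + R(p))**2 = (86 + 5/1)**2 = (86 + 5*1)**2 = (86 + 5)**2 = 91**2 = 8281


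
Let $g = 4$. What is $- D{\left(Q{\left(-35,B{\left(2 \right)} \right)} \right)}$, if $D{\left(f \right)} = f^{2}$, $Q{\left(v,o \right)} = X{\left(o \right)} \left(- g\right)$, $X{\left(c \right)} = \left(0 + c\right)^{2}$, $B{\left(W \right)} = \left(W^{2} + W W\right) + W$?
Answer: $-160000$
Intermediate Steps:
$B{\left(W \right)} = W + 2 W^{2}$ ($B{\left(W \right)} = \left(W^{2} + W^{2}\right) + W = 2 W^{2} + W = W + 2 W^{2}$)
$X{\left(c \right)} = c^{2}$
$Q{\left(v,o \right)} = - 4 o^{2}$ ($Q{\left(v,o \right)} = o^{2} \left(\left(-1\right) 4\right) = o^{2} \left(-4\right) = - 4 o^{2}$)
$- D{\left(Q{\left(-35,B{\left(2 \right)} \right)} \right)} = - \left(- 4 \left(2 \left(1 + 2 \cdot 2\right)\right)^{2}\right)^{2} = - \left(- 4 \left(2 \left(1 + 4\right)\right)^{2}\right)^{2} = - \left(- 4 \left(2 \cdot 5\right)^{2}\right)^{2} = - \left(- 4 \cdot 10^{2}\right)^{2} = - \left(\left(-4\right) 100\right)^{2} = - \left(-400\right)^{2} = \left(-1\right) 160000 = -160000$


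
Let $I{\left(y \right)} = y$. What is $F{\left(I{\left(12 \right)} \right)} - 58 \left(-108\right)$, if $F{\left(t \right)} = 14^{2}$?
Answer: $6460$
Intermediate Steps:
$F{\left(t \right)} = 196$
$F{\left(I{\left(12 \right)} \right)} - 58 \left(-108\right) = 196 - 58 \left(-108\right) = 196 - -6264 = 196 + 6264 = 6460$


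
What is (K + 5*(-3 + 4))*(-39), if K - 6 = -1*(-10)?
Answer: -819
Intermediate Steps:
K = 16 (K = 6 - 1*(-10) = 6 + 10 = 16)
(K + 5*(-3 + 4))*(-39) = (16 + 5*(-3 + 4))*(-39) = (16 + 5*1)*(-39) = (16 + 5)*(-39) = 21*(-39) = -819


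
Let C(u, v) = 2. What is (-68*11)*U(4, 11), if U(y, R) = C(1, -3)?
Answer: -1496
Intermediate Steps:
U(y, R) = 2
(-68*11)*U(4, 11) = -68*11*2 = -748*2 = -1496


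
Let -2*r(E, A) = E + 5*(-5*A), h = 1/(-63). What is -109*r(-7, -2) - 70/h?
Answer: 13507/2 ≈ 6753.5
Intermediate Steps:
h = -1/63 ≈ -0.015873
r(E, A) = -E/2 + 25*A/2 (r(E, A) = -(E + 5*(-5*A))/2 = -(E - 25*A)/2 = -E/2 + 25*A/2)
-109*r(-7, -2) - 70/h = -109*(-½*(-7) + (25/2)*(-2)) - 70/(-1/63) = -109*(7/2 - 25) - 70*(-63) = -109*(-43/2) + 4410 = 4687/2 + 4410 = 13507/2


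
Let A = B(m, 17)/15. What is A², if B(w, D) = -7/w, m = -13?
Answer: 49/38025 ≈ 0.0012886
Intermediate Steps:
A = 7/195 (A = -7/(-13)/15 = -7*(-1/13)*(1/15) = (7/13)*(1/15) = 7/195 ≈ 0.035897)
A² = (7/195)² = 49/38025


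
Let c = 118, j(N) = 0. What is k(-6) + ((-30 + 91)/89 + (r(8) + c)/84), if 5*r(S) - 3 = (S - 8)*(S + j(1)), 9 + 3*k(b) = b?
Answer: -108503/37380 ≈ -2.9027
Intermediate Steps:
k(b) = -3 + b/3
r(S) = ⅗ + S*(-8 + S)/5 (r(S) = ⅗ + ((S - 8)*(S + 0))/5 = ⅗ + ((-8 + S)*S)/5 = ⅗ + (S*(-8 + S))/5 = ⅗ + S*(-8 + S)/5)
k(-6) + ((-30 + 91)/89 + (r(8) + c)/84) = (-3 + (⅓)*(-6)) + ((-30 + 91)/89 + ((⅗ - 8/5*8 + (⅕)*8²) + 118)/84) = (-3 - 2) + (61*(1/89) + ((⅗ - 64/5 + (⅕)*64) + 118)*(1/84)) = -5 + (61/89 + ((⅗ - 64/5 + 64/5) + 118)*(1/84)) = -5 + (61/89 + (⅗ + 118)*(1/84)) = -5 + (61/89 + (593/5)*(1/84)) = -5 + (61/89 + 593/420) = -5 + 78397/37380 = -108503/37380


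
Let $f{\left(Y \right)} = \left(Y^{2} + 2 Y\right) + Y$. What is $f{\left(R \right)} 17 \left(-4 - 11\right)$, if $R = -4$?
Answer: $-1020$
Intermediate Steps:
$f{\left(Y \right)} = Y^{2} + 3 Y$
$f{\left(R \right)} 17 \left(-4 - 11\right) = - 4 \left(3 - 4\right) 17 \left(-4 - 11\right) = \left(-4\right) \left(-1\right) 17 \left(-4 - 11\right) = 4 \cdot 17 \left(-15\right) = 68 \left(-15\right) = -1020$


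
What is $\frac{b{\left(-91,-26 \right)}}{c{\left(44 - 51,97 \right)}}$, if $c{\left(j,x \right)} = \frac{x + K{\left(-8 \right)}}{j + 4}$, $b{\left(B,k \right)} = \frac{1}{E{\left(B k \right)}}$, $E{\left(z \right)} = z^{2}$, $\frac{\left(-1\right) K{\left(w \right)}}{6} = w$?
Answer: $- \frac{3}{811703620} \approx -3.6959 \cdot 10^{-9}$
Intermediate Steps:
$K{\left(w \right)} = - 6 w$
$b{\left(B,k \right)} = \frac{1}{B^{2} k^{2}}$ ($b{\left(B,k \right)} = \frac{1}{\left(B k\right)^{2}} = \frac{1}{B^{2} k^{2}}$)
$c{\left(j,x \right)} = \frac{48 + x}{4 + j}$ ($c{\left(j,x \right)} = \frac{x - -48}{j + 4} = \frac{x + 48}{4 + j} = \frac{48 + x}{4 + j}$)
$\frac{b{\left(-91,-26 \right)}}{c{\left(44 - 51,97 \right)}} = \frac{\frac{1}{8281} \cdot \frac{1}{676}}{\frac{1}{4 + \left(44 - 51\right)} \left(48 + 97\right)} = \frac{\frac{1}{8281} \cdot \frac{1}{676}}{\frac{1}{4 + \left(44 - 51\right)} 145} = \frac{1}{5597956 \frac{1}{4 - 7} \cdot 145} = \frac{1}{5597956 \frac{1}{-3} \cdot 145} = \frac{1}{5597956 \left(\left(- \frac{1}{3}\right) 145\right)} = \frac{1}{5597956 \left(- \frac{145}{3}\right)} = \frac{1}{5597956} \left(- \frac{3}{145}\right) = - \frac{3}{811703620}$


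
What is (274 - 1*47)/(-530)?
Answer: -227/530 ≈ -0.42830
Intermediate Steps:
(274 - 1*47)/(-530) = (274 - 47)*(-1/530) = 227*(-1/530) = -227/530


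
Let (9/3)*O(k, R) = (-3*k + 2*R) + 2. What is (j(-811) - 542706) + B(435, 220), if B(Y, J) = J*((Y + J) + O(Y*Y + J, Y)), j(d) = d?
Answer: -126040111/3 ≈ -4.2013e+7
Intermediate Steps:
O(k, R) = 2/3 - k + 2*R/3 (O(k, R) = ((-3*k + 2*R) + 2)/3 = (2 - 3*k + 2*R)/3 = 2/3 - k + 2*R/3)
B(Y, J) = J*(2/3 - Y**2 + 5*Y/3) (B(Y, J) = J*((Y + J) + (2/3 - (Y*Y + J) + 2*Y/3)) = J*((J + Y) + (2/3 - (Y**2 + J) + 2*Y/3)) = J*((J + Y) + (2/3 - (J + Y**2) + 2*Y/3)) = J*((J + Y) + (2/3 + (-J - Y**2) + 2*Y/3)) = J*((J + Y) + (2/3 - J - Y**2 + 2*Y/3)) = J*(2/3 - Y**2 + 5*Y/3))
(j(-811) - 542706) + B(435, 220) = (-811 - 542706) + (1/3)*220*(2 - 3*435**2 + 5*435) = -543517 + (1/3)*220*(2 - 3*189225 + 2175) = -543517 + (1/3)*220*(2 - 567675 + 2175) = -543517 + (1/3)*220*(-565498) = -543517 - 124409560/3 = -126040111/3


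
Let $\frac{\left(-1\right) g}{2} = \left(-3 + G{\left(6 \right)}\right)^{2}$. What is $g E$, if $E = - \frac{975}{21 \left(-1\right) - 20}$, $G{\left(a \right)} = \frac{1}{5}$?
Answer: $- \frac{15288}{41} \approx -372.88$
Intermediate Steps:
$G{\left(a \right)} = \frac{1}{5}$
$E = \frac{975}{41}$ ($E = - \frac{975}{-21 - 20} = - \frac{975}{-41} = \left(-975\right) \left(- \frac{1}{41}\right) = \frac{975}{41} \approx 23.78$)
$g = - \frac{392}{25}$ ($g = - 2 \left(-3 + \frac{1}{5}\right)^{2} = - 2 \left(- \frac{14}{5}\right)^{2} = \left(-2\right) \frac{196}{25} = - \frac{392}{25} \approx -15.68$)
$g E = \left(- \frac{392}{25}\right) \frac{975}{41} = - \frac{15288}{41}$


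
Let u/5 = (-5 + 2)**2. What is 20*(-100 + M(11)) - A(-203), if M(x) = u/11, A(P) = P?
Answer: -18867/11 ≈ -1715.2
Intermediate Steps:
u = 45 (u = 5*(-5 + 2)**2 = 5*(-3)**2 = 5*9 = 45)
M(x) = 45/11
20*(-100 + M(11)) - A(-203) = 20*(-100 + 45/11) - 1*(-203) = 20*(-1055/11) + 203 = -21100/11 + 203 = -18867/11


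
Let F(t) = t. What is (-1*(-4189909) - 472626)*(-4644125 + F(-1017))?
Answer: -17267307389186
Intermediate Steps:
(-1*(-4189909) - 472626)*(-4644125 + F(-1017)) = (-1*(-4189909) - 472626)*(-4644125 - 1017) = (4189909 - 472626)*(-4645142) = 3717283*(-4645142) = -17267307389186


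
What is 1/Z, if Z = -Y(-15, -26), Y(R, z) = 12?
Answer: -1/12 ≈ -0.083333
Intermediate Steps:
Z = -12 (Z = -1*12 = -12)
1/Z = 1/(-12) = -1/12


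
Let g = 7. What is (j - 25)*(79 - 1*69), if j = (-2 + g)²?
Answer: 0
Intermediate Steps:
j = 25 (j = (-2 + 7)² = 5² = 25)
(j - 25)*(79 - 1*69) = (25 - 25)*(79 - 1*69) = 0*(79 - 69) = 0*10 = 0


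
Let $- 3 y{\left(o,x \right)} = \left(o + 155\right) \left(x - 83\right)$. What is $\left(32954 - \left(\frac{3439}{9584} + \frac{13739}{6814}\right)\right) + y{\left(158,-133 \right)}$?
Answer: $\frac{1811820103159}{32652688} \approx 55488.0$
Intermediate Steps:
$y{\left(o,x \right)} = - \frac{\left(-83 + x\right) \left(155 + o\right)}{3}$ ($y{\left(o,x \right)} = - \frac{\left(o + 155\right) \left(x - 83\right)}{3} = - \frac{\left(155 + o\right) \left(-83 + x\right)}{3} = - \frac{\left(-83 + x\right) \left(155 + o\right)}{3}$)
$\left(32954 - \left(\frac{3439}{9584} + \frac{13739}{6814}\right)\right) + y{\left(158,-133 \right)} = \left(32954 - \left(\frac{3439}{9584} + \frac{13739}{6814}\right)\right) + \left(\frac{12865}{3} - - \frac{20615}{3} + \frac{83}{3} \cdot 158 - \frac{158}{3} \left(-133\right)\right) = \left(32954 - \frac{77553961}{32652688}\right) + \left(\frac{12865}{3} + \frac{20615}{3} + \frac{13114}{3} + \frac{21014}{3}\right) = \left(32954 - \frac{77553961}{32652688}\right) + 22536 = \frac{1075959126391}{32652688} + 22536 = \frac{1811820103159}{32652688}$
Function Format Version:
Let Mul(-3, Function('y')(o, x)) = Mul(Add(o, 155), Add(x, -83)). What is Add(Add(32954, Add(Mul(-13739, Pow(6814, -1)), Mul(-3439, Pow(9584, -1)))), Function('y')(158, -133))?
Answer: Rational(1811820103159, 32652688) ≈ 55488.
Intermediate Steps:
Function('y')(o, x) = Mul(Rational(-1, 3), Add(-83, x), Add(155, o)) (Function('y')(o, x) = Mul(Rational(-1, 3), Mul(Add(o, 155), Add(x, -83))) = Mul(Rational(-1, 3), Mul(Add(155, o), Add(-83, x))) = Mul(Rational(-1, 3), Mul(Add(-83, x), Add(155, o))) = Mul(Rational(-1, 3), Add(-83, x), Add(155, o)))
Add(Add(32954, Add(Mul(-13739, Pow(6814, -1)), Mul(-3439, Pow(9584, -1)))), Function('y')(158, -133)) = Add(Add(32954, Add(Mul(-13739, Pow(6814, -1)), Mul(-3439, Pow(9584, -1)))), Add(Rational(12865, 3), Mul(Rational(-155, 3), -133), Mul(Rational(83, 3), 158), Mul(Rational(-1, 3), 158, -133))) = Add(Add(32954, Add(Mul(-13739, Rational(1, 6814)), Mul(-3439, Rational(1, 9584)))), Add(Rational(12865, 3), Rational(20615, 3), Rational(13114, 3), Rational(21014, 3))) = Add(Add(32954, Add(Rational(-13739, 6814), Rational(-3439, 9584))), 22536) = Add(Add(32954, Rational(-77553961, 32652688)), 22536) = Add(Rational(1075959126391, 32652688), 22536) = Rational(1811820103159, 32652688)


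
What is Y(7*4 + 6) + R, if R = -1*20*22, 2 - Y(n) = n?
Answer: -472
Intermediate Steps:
Y(n) = 2 - n
R = -440 (R = -20*22 = -440)
Y(7*4 + 6) + R = (2 - (7*4 + 6)) - 440 = (2 - (28 + 6)) - 440 = (2 - 1*34) - 440 = (2 - 34) - 440 = -32 - 440 = -472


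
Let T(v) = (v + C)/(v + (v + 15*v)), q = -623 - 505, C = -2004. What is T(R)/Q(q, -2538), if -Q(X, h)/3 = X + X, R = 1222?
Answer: -23/4135248 ≈ -5.5619e-6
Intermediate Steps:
q = -1128
Q(X, h) = -6*X (Q(X, h) = -3*(X + X) = -6*X)
T(v) = (-2004 + v)/(17*v) (T(v) = (v - 2004)/(v + (v + 15*v)) = (-2004 + v)/(v + 16*v) = (-2004 + v)/((17*v)) = (-2004 + v)*(1/(17*v)) = (-2004 + v)/(17*v))
T(R)/Q(q, -2538) = ((1/17)*(-2004 + 1222)/1222)/((-6*(-1128))) = ((1/17)*(1/1222)*(-782))/6768 = -23/611*1/6768 = -23/4135248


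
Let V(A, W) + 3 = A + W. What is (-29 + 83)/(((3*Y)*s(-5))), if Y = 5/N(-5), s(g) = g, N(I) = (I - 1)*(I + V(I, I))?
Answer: -1944/25 ≈ -77.760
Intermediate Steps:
V(A, W) = -3 + A + W (V(A, W) = -3 + (A + W) = -3 + A + W)
N(I) = (-1 + I)*(-3 + 3*I) (N(I) = (I - 1)*(I + (-3 + I + I)) = (-1 + I)*(I + (-3 + 2*I)) = (-1 + I)*(-3 + 3*I))
Y = 5/108 (Y = 5/(3 - 6*(-5) + 3*(-5)²) = 5/(3 + 30 + 3*25) = 5/(3 + 30 + 75) = 5/108 ≈ 0.046296)
(-29 + 83)/(((3*Y)*s(-5))) = (-29 + 83)/(((3*(5/108))*(-5))) = 54/((5/36)*(-5)) = 54/(-25/36) = -36/25*54 = -1944/25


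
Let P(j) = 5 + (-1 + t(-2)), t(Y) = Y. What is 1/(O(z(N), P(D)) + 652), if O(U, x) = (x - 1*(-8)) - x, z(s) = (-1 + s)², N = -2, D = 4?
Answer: 1/660 ≈ 0.0015152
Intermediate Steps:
P(j) = 2 (P(j) = 5 + (-1 - 2) = 5 - 3 = 2)
O(U, x) = 8 (O(U, x) = (x + 8) - x = (8 + x) - x = 8)
1/(O(z(N), P(D)) + 652) = 1/(8 + 652) = 1/660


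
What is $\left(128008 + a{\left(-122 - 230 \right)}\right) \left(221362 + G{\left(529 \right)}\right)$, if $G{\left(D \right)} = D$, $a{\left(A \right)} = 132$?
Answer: $28433112740$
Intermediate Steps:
$\left(128008 + a{\left(-122 - 230 \right)}\right) \left(221362 + G{\left(529 \right)}\right) = \left(128008 + 132\right) \left(221362 + 529\right) = 128140 \cdot 221891 = 28433112740$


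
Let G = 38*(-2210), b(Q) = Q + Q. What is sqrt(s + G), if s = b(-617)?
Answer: I*sqrt(85214) ≈ 291.91*I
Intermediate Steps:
b(Q) = 2*Q
s = -1234 (s = 2*(-617) = -1234)
G = -83980
sqrt(s + G) = sqrt(-1234 - 83980) = sqrt(-85214) = I*sqrt(85214)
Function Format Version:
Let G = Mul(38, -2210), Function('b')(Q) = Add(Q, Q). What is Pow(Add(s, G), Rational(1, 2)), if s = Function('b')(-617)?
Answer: Mul(I, Pow(85214, Rational(1, 2))) ≈ Mul(291.91, I)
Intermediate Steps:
Function('b')(Q) = Mul(2, Q)
s = -1234 (s = Mul(2, -617) = -1234)
G = -83980
Pow(Add(s, G), Rational(1, 2)) = Pow(Add(-1234, -83980), Rational(1, 2)) = Pow(-85214, Rational(1, 2)) = Mul(I, Pow(85214, Rational(1, 2)))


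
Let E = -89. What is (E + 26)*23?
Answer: -1449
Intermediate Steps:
(E + 26)*23 = (-89 + 26)*23 = -63*23 = -1449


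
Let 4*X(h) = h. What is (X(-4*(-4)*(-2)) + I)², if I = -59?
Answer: 4489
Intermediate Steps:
X(h) = h/4
(X(-4*(-4)*(-2)) + I)² = ((-4*(-4)*(-2))/4 - 59)² = ((16*(-2))/4 - 59)² = ((¼)*(-32) - 59)² = (-8 - 59)² = (-67)² = 4489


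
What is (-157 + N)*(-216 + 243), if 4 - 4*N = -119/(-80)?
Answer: -1351053/320 ≈ -4222.0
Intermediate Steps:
N = 201/320 (N = 1 - (-119)/(4*(-80)) = 1 - (-119)*(-1)/(4*80) = 1 - 1/4*119/80 = 1 - 119/320 = 201/320 ≈ 0.62813)
(-157 + N)*(-216 + 243) = (-157 + 201/320)*(-216 + 243) = -50039/320*27 = -1351053/320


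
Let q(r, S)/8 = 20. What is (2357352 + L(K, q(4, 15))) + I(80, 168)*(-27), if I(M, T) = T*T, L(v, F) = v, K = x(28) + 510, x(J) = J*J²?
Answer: 1617766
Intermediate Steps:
x(J) = J³
q(r, S) = 160 (q(r, S) = 8*20 = 160)
K = 22462 (K = 28³ + 510 = 21952 + 510 = 22462)
I(M, T) = T²
(2357352 + L(K, q(4, 15))) + I(80, 168)*(-27) = (2357352 + 22462) + 168²*(-27) = 2379814 + 28224*(-27) = 2379814 - 762048 = 1617766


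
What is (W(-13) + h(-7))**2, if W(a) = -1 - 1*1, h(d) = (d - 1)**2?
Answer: 3844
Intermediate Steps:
h(d) = (-1 + d)**2
W(a) = -2 (W(a) = -1 - 1 = -2)
(W(-13) + h(-7))**2 = (-2 + (-1 - 7)**2)**2 = (-2 + (-8)**2)**2 = (-2 + 64)**2 = 62**2 = 3844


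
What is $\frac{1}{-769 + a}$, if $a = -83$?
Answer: $- \frac{1}{852} \approx -0.0011737$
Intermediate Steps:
$\frac{1}{-769 + a} = \frac{1}{-769 - 83} = \frac{1}{-852} = - \frac{1}{852}$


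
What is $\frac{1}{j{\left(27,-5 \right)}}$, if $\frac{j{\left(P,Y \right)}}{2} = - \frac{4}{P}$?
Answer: $- \frac{27}{8} \approx -3.375$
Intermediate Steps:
$j{\left(P,Y \right)} = - \frac{8}{P}$ ($j{\left(P,Y \right)} = 2 \left(- \frac{4}{P}\right) = - \frac{8}{P}$)
$\frac{1}{j{\left(27,-5 \right)}} = \frac{1}{\left(-8\right) \frac{1}{27}} = \frac{1}{- \frac{8}{27}} = - \frac{27}{8}$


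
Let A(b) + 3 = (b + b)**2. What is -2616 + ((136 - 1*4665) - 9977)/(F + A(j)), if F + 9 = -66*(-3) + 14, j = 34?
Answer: -6317045/2412 ≈ -2619.0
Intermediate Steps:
A(b) = -3 + 4*b**2 (A(b) = -3 + (b + b)**2 = -3 + (2*b)**2 = -3 + 4*b**2)
F = 203 (F = -9 + (-66*(-3) + 14) = -9 + (198 + 14) = -9 + 212 = 203)
-2616 + ((136 - 1*4665) - 9977)/(F + A(j)) = -2616 + ((136 - 1*4665) - 9977)/(203 + (-3 + 4*34**2)) = -2616 + ((136 - 4665) - 9977)/(203 + (-3 + 4*1156)) = -2616 + (-4529 - 9977)/(203 + (-3 + 4624)) = -2616 - 14506/(203 + 4621) = -2616 - 14506/4824 = -2616 - 14506*1/4824 = -2616 - 7253/2412 = -6317045/2412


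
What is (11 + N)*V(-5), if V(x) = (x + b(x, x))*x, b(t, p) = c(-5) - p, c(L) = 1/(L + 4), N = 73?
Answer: 420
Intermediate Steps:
c(L) = 1/(4 + L)
b(t, p) = -1 - p (b(t, p) = 1/(4 - 5) - p = 1/(-1) - p = -1 - p)
V(x) = -x (V(x) = (x + (-1 - x))*x = -x)
(11 + N)*V(-5) = (11 + 73)*(-1*(-5)) = 84*5 = 420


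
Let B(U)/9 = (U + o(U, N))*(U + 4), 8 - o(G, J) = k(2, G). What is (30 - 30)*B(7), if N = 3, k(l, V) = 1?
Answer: 0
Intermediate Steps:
o(G, J) = 7 (o(G, J) = 8 - 1*1 = 8 - 1 = 7)
B(U) = 9*(4 + U)*(7 + U) (B(U) = 9*((U + 7)*(U + 4)) = 9*((7 + U)*(4 + U)) = 9*((4 + U)*(7 + U)) = 9*(4 + U)*(7 + U))
(30 - 30)*B(7) = (30 - 30)*(252 + 9*7² + 99*7) = 0*(252 + 9*49 + 693) = 0*(252 + 441 + 693) = 0*1386 = 0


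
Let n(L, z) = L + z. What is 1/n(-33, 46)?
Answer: 1/13 ≈ 0.076923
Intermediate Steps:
1/n(-33, 46) = 1/(-33 + 46) = 1/13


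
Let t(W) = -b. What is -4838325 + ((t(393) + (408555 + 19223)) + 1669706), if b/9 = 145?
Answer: -2742146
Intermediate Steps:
b = 1305 (b = 9*145 = 1305)
t(W) = -1305 (t(W) = -1*1305 = -1305)
-4838325 + ((t(393) + (408555 + 19223)) + 1669706) = -4838325 + ((-1305 + (408555 + 19223)) + 1669706) = -4838325 + ((-1305 + 427778) + 1669706) = -4838325 + (426473 + 1669706) = -4838325 + 2096179 = -2742146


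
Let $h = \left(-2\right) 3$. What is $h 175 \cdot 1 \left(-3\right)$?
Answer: $3150$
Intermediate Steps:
$h = -6$
$h 175 \cdot 1 \left(-3\right) = \left(-6\right) 175 \cdot 1 \left(-3\right) = \left(-1050\right) \left(-3\right) = 3150$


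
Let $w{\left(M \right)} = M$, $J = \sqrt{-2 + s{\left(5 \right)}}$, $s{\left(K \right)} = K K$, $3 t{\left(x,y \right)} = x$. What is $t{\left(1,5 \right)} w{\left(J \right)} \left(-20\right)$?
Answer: $- \frac{20 \sqrt{23}}{3} \approx -31.972$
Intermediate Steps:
$t{\left(x,y \right)} = \frac{x}{3}$
$s{\left(K \right)} = K^{2}$
$J = \sqrt{23}$ ($J = \sqrt{-2 + 5^{2}} = \sqrt{-2 + 25} = \sqrt{23} \approx 4.7958$)
$t{\left(1,5 \right)} w{\left(J \right)} \left(-20\right) = \frac{1}{3} \cdot 1 \sqrt{23} \left(-20\right) = \frac{\sqrt{23}}{3} \left(-20\right) = - \frac{20 \sqrt{23}}{3}$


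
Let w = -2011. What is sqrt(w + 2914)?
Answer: sqrt(903) ≈ 30.050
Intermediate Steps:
sqrt(w + 2914) = sqrt(-2011 + 2914) = sqrt(903)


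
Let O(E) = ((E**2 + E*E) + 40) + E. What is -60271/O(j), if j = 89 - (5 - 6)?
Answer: -60271/16330 ≈ -3.6908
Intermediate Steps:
j = 90 (j = 89 - (-1) = 89 - 1*(-1) = 89 + 1 = 90)
O(E) = 40 + E + 2*E**2 (O(E) = ((E**2 + E**2) + 40) + E = (2*E**2 + 40) + E = (40 + 2*E**2) + E = 40 + E + 2*E**2)
-60271/O(j) = -60271/(40 + 90 + 2*90**2) = -60271/(40 + 90 + 2*8100) = -60271/(40 + 90 + 16200) = -60271/16330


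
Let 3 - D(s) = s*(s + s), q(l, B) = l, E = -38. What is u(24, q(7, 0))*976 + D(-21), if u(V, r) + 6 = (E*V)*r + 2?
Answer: -6235567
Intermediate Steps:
u(V, r) = -4 - 38*V*r (u(V, r) = -6 + ((-38*V)*r + 2) = -6 + (-38*V*r + 2) = -6 + (2 - 38*V*r) = -4 - 38*V*r)
D(s) = 3 - 2*s² (D(s) = 3 - s*(s + s) = 3 - s*2*s = 3 - 2*s²)
u(24, q(7, 0))*976 + D(-21) = (-4 - 38*24*7)*976 + (3 - 2*(-21)²) = (-4 - 6384)*976 + (3 - 2*441) = -6388*976 + (3 - 882) = -6234688 - 879 = -6235567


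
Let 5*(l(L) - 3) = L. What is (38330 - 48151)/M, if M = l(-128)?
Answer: 49105/113 ≈ 434.56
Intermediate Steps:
l(L) = 3 + L/5
M = -113/5 (M = 3 + (1/5)*(-128) = 3 - 128/5 = -113/5 ≈ -22.600)
(38330 - 48151)/M = (38330 - 48151)/(-113/5) = -9821*(-5/113) = 49105/113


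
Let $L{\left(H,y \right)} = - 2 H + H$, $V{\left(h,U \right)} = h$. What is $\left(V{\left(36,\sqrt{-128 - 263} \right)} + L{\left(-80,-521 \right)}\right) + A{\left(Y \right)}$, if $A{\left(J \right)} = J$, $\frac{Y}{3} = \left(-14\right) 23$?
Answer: $-850$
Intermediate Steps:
$Y = -966$ ($Y = 3 \left(\left(-14\right) 23\right) = 3 \left(-322\right) = -966$)
$L{\left(H,y \right)} = - H$
$\left(V{\left(36,\sqrt{-128 - 263} \right)} + L{\left(-80,-521 \right)}\right) + A{\left(Y \right)} = \left(36 - -80\right) - 966 = \left(36 + 80\right) - 966 = 116 - 966 = -850$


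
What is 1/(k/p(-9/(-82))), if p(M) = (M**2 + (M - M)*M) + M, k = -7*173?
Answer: -117/1163252 ≈ -0.00010058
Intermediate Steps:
k = -1211
p(M) = M + M**2 (p(M) = (M**2 + 0*M) + M = (M**2 + 0) + M = M**2 + M = M + M**2)
1/(k/p(-9/(-82))) = 1/(-1211*82/(9*(1 - 9/(-82)))) = 1/(-1211*82/(9*(1 - 9*(-1/82)))) = 1/(-1211*82/(9*(1 + 9/82))) = 1/(-1211/((9/82)*(91/82))) = 1/(-1211/819/6724) = 1/(-1211*6724/819) = 1/(-1163252/117) = -117/1163252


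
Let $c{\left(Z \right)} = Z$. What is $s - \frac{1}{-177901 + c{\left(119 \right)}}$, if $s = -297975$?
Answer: $- \frac{52974591449}{177782} \approx -2.9798 \cdot 10^{5}$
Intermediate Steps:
$s - \frac{1}{-177901 + c{\left(119 \right)}} = -297975 - \frac{1}{-177901 + 119} = -297975 - \frac{1}{-177782} = -297975 - - \frac{1}{177782} = -297975 + \frac{1}{177782} = - \frac{52974591449}{177782}$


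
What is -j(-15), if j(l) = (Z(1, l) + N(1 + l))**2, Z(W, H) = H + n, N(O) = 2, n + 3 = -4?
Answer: -400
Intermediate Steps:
n = -7 (n = -3 - 4 = -7)
Z(W, H) = -7 + H (Z(W, H) = H - 7 = -7 + H)
j(l) = (-5 + l)**2 (j(l) = ((-7 + l) + 2)**2 = (-5 + l)**2)
-j(-15) = -(-5 - 15)**2 = -1*(-20)**2 = -1*400 = -400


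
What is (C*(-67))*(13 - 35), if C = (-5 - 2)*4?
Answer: -41272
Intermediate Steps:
C = -28 (C = -7*4 = -28)
(C*(-67))*(13 - 35) = (-28*(-67))*(13 - 35) = 1876*(-22) = -41272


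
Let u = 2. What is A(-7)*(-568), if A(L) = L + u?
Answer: 2840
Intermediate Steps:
A(L) = 2 + L (A(L) = L + 2 = 2 + L)
A(-7)*(-568) = (2 - 7)*(-568) = -5*(-568) = 2840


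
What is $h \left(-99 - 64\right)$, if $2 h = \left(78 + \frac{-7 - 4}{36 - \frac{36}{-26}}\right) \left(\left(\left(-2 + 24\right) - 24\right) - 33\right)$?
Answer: $\frac{215449325}{972} \approx 2.2166 \cdot 10^{5}$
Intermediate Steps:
$h = - \frac{1321775}{972}$ ($h = \frac{\left(78 + \frac{-7 - 4}{36 - \frac{36}{-26}}\right) \left(\left(\left(-2 + 24\right) - 24\right) - 33\right)}{2} = \frac{\left(78 - \frac{11}{36 - - \frac{18}{13}}\right) \left(\left(22 - 24\right) - 33\right)}{2} = \frac{\left(78 - \frac{11}{36 + \frac{18}{13}}\right) \left(-2 - 33\right)}{2} = \frac{\left(78 - \frac{11}{\frac{486}{13}}\right) \left(-35\right)}{2} = \frac{\left(78 - \frac{143}{486}\right) \left(-35\right)}{2} = \frac{\frac{37765}{486} \left(-35\right)}{2} = \frac{1}{2} \left(- \frac{1321775}{486}\right) = - \frac{1321775}{972} \approx -1359.9$)
$h \left(-99 - 64\right) = - \frac{1321775 \left(-99 - 64\right)}{972} = \left(- \frac{1321775}{972}\right) \left(-163\right) = \frac{215449325}{972}$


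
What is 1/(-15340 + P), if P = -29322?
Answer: -1/44662 ≈ -2.2390e-5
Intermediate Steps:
1/(-15340 + P) = 1/(-15340 - 29322) = 1/(-44662) = -1/44662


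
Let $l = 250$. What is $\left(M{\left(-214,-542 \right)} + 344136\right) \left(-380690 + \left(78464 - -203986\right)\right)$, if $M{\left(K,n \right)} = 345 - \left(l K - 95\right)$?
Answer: $-39106986240$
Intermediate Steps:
$M{\left(K,n \right)} = 440 - 250 K$ ($M{\left(K,n \right)} = 345 - \left(250 K - 95\right) = 345 - \left(-95 + 250 K\right) = 440 - 250 K$)
$\left(M{\left(-214,-542 \right)} + 344136\right) \left(-380690 + \left(78464 - -203986\right)\right) = \left(\left(440 - -53500\right) + 344136\right) \left(-380690 + \left(78464 - -203986\right)\right) = \left(\left(440 + 53500\right) + 344136\right) \left(-380690 + \left(78464 + 203986\right)\right) = \left(53940 + 344136\right) \left(-380690 + 282450\right) = 398076 \left(-98240\right) = -39106986240$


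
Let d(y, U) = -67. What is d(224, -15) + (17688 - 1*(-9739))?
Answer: 27360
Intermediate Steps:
d(224, -15) + (17688 - 1*(-9739)) = -67 + (17688 - 1*(-9739)) = -67 + (17688 + 9739) = -67 + 27427 = 27360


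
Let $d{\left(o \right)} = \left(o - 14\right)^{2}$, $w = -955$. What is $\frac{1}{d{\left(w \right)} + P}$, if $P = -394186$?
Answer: $\frac{1}{544775} \approx 1.8356 \cdot 10^{-6}$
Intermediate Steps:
$d{\left(o \right)} = \left(-14 + o\right)^{2}$
$\frac{1}{d{\left(w \right)} + P} = \frac{1}{\left(-14 - 955\right)^{2} - 394186} = \frac{1}{\left(-969\right)^{2} - 394186} = \frac{1}{938961 - 394186} = \frac{1}{544775}$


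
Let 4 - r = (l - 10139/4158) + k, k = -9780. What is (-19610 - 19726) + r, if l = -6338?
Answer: -96513673/4158 ≈ -23212.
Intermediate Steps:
r = 67045415/4158 (r = 4 - ((-6338 - 10139/4158) - 9780) = 4 - (-26363543/4158 - 9780) = 4 - 1*(-67028783/4158) = 4 + 67028783/4158 = 67045415/4158 ≈ 16124.)
(-19610 - 19726) + r = (-19610 - 19726) + 67045415/4158 = -39336 + 67045415/4158 = -96513673/4158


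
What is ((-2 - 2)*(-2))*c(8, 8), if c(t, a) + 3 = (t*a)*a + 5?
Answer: 4112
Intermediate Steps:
c(t, a) = 2 + t*a**2 (c(t, a) = -3 + ((t*a)*a + 5) = -3 + ((a*t)*a + 5) = -3 + (t*a**2 + 5) = -3 + (5 + t*a**2) = 2 + t*a**2)
((-2 - 2)*(-2))*c(8, 8) = ((-2 - 2)*(-2))*(2 + 8*8**2) = (-4*(-2))*(2 + 8*64) = 8*(2 + 512) = 8*514 = 4112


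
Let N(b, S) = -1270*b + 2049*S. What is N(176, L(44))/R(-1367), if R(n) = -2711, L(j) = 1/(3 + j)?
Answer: 10503391/127417 ≈ 82.433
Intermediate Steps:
N(176, L(44))/R(-1367) = (-1270*176 + 2049/(3 + 44))/(-2711) = (-223520 + 2049/47)*(-1/2711) = -10503391/47*(-1/2711) = 10503391/127417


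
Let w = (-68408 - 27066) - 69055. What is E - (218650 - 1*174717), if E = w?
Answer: -208462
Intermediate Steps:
w = -164529 (w = -95474 - 69055 = -164529)
E = -164529
E - (218650 - 1*174717) = -164529 - (218650 - 1*174717) = -164529 - (218650 - 174717) = -164529 - 1*43933 = -164529 - 43933 = -208462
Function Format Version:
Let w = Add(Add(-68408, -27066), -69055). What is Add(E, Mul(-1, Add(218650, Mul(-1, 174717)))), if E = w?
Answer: -208462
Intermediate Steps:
w = -164529 (w = Add(-95474, -69055) = -164529)
E = -164529
Add(E, Mul(-1, Add(218650, Mul(-1, 174717)))) = Add(-164529, Mul(-1, Add(218650, Mul(-1, 174717)))) = Add(-164529, Mul(-1, Add(218650, -174717))) = Add(-164529, Mul(-1, 43933)) = Add(-164529, -43933) = -208462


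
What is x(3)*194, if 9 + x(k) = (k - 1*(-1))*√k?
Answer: -1746 + 776*√3 ≈ -401.93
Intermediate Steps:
x(k) = -9 + √k*(1 + k) (x(k) = -9 + (k - 1*(-1))*√k = -9 + (k + 1)*√k = -9 + (1 + k)*√k = -9 + √k*(1 + k))
x(3)*194 = (-9 + √3 + 3^(3/2))*194 = (-9 + √3 + 3*√3)*194 = (-9 + 4*√3)*194 = -1746 + 776*√3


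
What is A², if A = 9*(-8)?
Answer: 5184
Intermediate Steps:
A = -72
A² = (-72)² = 5184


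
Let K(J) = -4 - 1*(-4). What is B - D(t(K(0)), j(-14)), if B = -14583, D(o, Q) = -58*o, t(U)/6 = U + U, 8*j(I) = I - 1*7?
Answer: -14583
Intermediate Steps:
j(I) = -7/8 + I/8 (j(I) = (I - 1*7)/8 = (I - 7)/8 = (-7 + I)/8 = -7/8 + I/8)
K(J) = 0 (K(J) = -4 + 4 = 0)
t(U) = 12*U (t(U) = 6*(U + U) = 6*(2*U) = 12*U)
B - D(t(K(0)), j(-14)) = -14583 - (-58)*12*0 = -14583 - (-58)*0 = -14583 - 1*0 = -14583 + 0 = -14583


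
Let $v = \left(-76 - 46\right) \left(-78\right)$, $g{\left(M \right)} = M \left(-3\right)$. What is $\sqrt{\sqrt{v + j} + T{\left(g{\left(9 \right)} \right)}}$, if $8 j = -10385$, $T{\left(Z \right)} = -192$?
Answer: $\frac{\sqrt{-768 + \sqrt{131486}}}{2} \approx 10.067 i$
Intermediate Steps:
$g{\left(M \right)} = - 3 M$
$v = 9516$ ($v = \left(-122\right) \left(-78\right) = 9516$)
$j = - \frac{10385}{8}$ ($j = \frac{1}{8} \left(-10385\right) = - \frac{10385}{8} \approx -1298.1$)
$\sqrt{\sqrt{v + j} + T{\left(g{\left(9 \right)} \right)}} = \sqrt{\sqrt{9516 - \frac{10385}{8}} - 192} = \sqrt{\sqrt{\frac{65743}{8}} - 192} = \sqrt{\frac{\sqrt{131486}}{4} - 192} = \sqrt{-192 + \frac{\sqrt{131486}}{4}}$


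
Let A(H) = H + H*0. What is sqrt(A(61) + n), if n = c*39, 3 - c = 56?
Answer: I*sqrt(2006) ≈ 44.788*I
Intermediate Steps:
A(H) = H (A(H) = H + 0 = H)
c = -53 (c = 3 - 1*56 = 3 - 56 = -53)
n = -2067 (n = -53*39 = -2067)
sqrt(A(61) + n) = sqrt(61 - 2067) = sqrt(-2006) = I*sqrt(2006)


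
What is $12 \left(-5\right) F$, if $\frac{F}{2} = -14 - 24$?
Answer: $4560$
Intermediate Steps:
$F = -76$ ($F = 2 \left(-14 - 24\right) = 2 \left(-38\right) = -76$)
$12 \left(-5\right) F = 12 \left(-5\right) \left(-76\right) = \left(-60\right) \left(-76\right) = 4560$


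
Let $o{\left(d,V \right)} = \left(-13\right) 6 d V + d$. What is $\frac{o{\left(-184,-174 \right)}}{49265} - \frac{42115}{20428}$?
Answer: $- \frac{53092336371}{1006385420} \approx -52.755$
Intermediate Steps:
$o{\left(d,V \right)} = d - 78 V d$ ($o{\left(d,V \right)} = - 78 d V + d = - 78 V d + d = d - 78 V d$)
$\frac{o{\left(-184,-174 \right)}}{49265} - \frac{42115}{20428} = \frac{\left(-184\right) \left(1 - -13572\right)}{49265} - \frac{42115}{20428} = - 184 \left(1 + 13572\right) \frac{1}{49265} - \frac{42115}{20428} = \left(-184\right) 13573 \cdot \frac{1}{49265} - \frac{42115}{20428} = \left(-2497432\right) \frac{1}{49265} - \frac{42115}{20428} = - \frac{2497432}{49265} - \frac{42115}{20428} = - \frac{53092336371}{1006385420}$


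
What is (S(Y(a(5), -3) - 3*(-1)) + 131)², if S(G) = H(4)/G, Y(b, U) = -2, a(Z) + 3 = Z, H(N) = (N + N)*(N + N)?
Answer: 38025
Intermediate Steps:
H(N) = 4*N² (H(N) = (2*N)*(2*N) = 4*N²)
a(Z) = -3 + Z
S(G) = 64/G (S(G) = (4*4²)/G = (4*16)/G = 64/G)
(S(Y(a(5), -3) - 3*(-1)) + 131)² = (64/(-2 - 3*(-1)) + 131)² = (64/(-2 + 3) + 131)² = (64/1 + 131)² = (64*1 + 131)² = (64 + 131)² = 195² = 38025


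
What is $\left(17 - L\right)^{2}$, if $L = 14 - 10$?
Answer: $169$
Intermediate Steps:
$L = 4$ ($L = 14 - 10 = 4$)
$\left(17 - L\right)^{2} = \left(17 - 4\right)^{2} = 13^{2} = 169$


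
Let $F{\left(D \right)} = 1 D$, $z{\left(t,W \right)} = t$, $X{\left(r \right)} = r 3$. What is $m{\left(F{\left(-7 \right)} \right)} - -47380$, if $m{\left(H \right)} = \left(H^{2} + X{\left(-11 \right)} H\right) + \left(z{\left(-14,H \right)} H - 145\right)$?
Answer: $47613$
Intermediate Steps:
$X{\left(r \right)} = 3 r$
$F{\left(D \right)} = D$
$m{\left(H \right)} = -145 + H^{2} - 47 H$ ($m{\left(H \right)} = \left(H^{2} + 3 \left(-11\right) H\right) - \left(145 + 14 H\right) = \left(H^{2} - 33 H\right) - \left(145 + 14 H\right) = -145 + H^{2} - 47 H$)
$m{\left(F{\left(-7 \right)} \right)} - -47380 = \left(-145 + \left(-7\right)^{2} - -329\right) - -47380 = \left(-145 + 49 + 329\right) + 47380 = 233 + 47380 = 47613$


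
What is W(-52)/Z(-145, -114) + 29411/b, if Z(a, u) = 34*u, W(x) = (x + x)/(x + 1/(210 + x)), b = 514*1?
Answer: 234119301173/4091612190 ≈ 57.219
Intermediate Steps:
b = 514
W(x) = 2*x/(x + 1/(210 + x)) (W(x) = (2*x)/(x + 1/(210 + x)) = 2*x/(x + 1/(210 + x)))
W(-52)/Z(-145, -114) + 29411/b = (2*(-52)*(210 - 52)/(1 + (-52)² + 210*(-52)))/((34*(-114))) + 29411/514 = (2*(-52)*158/(1 + 2704 - 10920))/(-3876) + 29411*(1/514) = (2*(-52)*158/(-8215))*(-1/3876) + 29411/514 = (2*(-52)*(-1/8215)*158)*(-1/3876) + 29411/514 = (16432/8215)*(-1/3876) + 29411/514 = -4108/7960335 + 29411/514 = 234119301173/4091612190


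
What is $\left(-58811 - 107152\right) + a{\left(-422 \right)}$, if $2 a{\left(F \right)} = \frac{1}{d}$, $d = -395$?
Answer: $- \frac{131110771}{790} \approx -1.6596 \cdot 10^{5}$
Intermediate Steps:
$a{\left(F \right)} = - \frac{1}{790}$ ($a{\left(F \right)} = \frac{1}{2 \left(-395\right)} = \frac{1}{2} \left(- \frac{1}{395}\right) = - \frac{1}{790}$)
$\left(-58811 - 107152\right) + a{\left(-422 \right)} = \left(-58811 - 107152\right) - \frac{1}{790} = -165963 - \frac{1}{790} = - \frac{131110771}{790}$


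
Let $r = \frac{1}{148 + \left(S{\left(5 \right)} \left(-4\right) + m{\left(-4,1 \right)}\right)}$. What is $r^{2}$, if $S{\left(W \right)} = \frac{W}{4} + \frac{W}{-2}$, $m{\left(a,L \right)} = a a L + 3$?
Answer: $\frac{1}{29584} \approx 3.3802 \cdot 10^{-5}$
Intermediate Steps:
$m{\left(a,L \right)} = 3 + L a^{2}$ ($m{\left(a,L \right)} = a^{2} L + 3 = L a^{2} + 3 = 3 + L a^{2}$)
$S{\left(W \right)} = - \frac{W}{4}$ ($S{\left(W \right)} = W \frac{1}{4} + W \left(- \frac{1}{2}\right) = \frac{W}{4} - \frac{W}{2} = - \frac{W}{4}$)
$r = \frac{1}{172}$ ($r = \frac{1}{148 + \left(\left(- \frac{1}{4}\right) 5 \left(-4\right) + \left(3 + 1 \left(-4\right)^{2}\right)\right)} = \frac{1}{148 + \left(\left(- \frac{5}{4}\right) \left(-4\right) + \left(3 + 1 \cdot 16\right)\right)} = \frac{1}{148 + \left(5 + \left(3 + 16\right)\right)} = \frac{1}{148 + \left(5 + 19\right)} = \frac{1}{148 + 24} = \frac{1}{172} \approx 0.005814$)
$r^{2} = \left(\frac{1}{172}\right)^{2} = \frac{1}{29584}$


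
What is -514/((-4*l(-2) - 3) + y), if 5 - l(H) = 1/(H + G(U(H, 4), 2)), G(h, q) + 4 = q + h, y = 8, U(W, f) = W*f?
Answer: 771/23 ≈ 33.522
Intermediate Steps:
G(h, q) = -4 + h + q (G(h, q) = -4 + (q + h) = -4 + (h + q) = -4 + h + q)
l(H) = 5 - 1/(-2 + 5*H) (l(H) = 5 - 1/(H + (-4 + H*4 + 2)) = 5 - 1/(H + (-4 + 4*H + 2)) = 5 - 1/(H + (-2 + 4*H)) = 5 - 1/(-2 + 5*H))
-514/((-4*l(-2) - 3) + y) = -514/((-4*(-11 + 25*(-2))/(-2 + 5*(-2)) - 3) + 8) = -514/((-4*(-11 - 50)/(-2 - 10) - 3) + 8) = -514/((-4*(-61)/(-12) - 3) + 8) = -514/((-(-1)*(-61)/3 - 3) + 8) = -514/((-4*61/12 - 3) + 8) = -514/((-61/3 - 3) + 8) = -514/(-70/3 + 8) = -514/(-46/3) = -3/46*(-514) = 771/23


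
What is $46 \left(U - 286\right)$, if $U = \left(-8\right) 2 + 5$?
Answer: $-13662$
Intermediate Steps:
$U = -11$ ($U = -16 + 5 = -11$)
$46 \left(U - 286\right) = 46 \left(-11 - 286\right) = 46 \left(-297\right) = -13662$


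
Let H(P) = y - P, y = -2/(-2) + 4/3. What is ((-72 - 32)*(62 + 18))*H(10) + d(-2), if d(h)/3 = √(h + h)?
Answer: 191360/3 + 6*I ≈ 63787.0 + 6.0*I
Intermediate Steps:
y = 7/3 (y = -2*(-½) + 4*(⅓) = 1 + 4/3 = 7/3 ≈ 2.3333)
H(P) = 7/3 - P
d(h) = 3*√2*√h (d(h) = 3*√(h + h) = 3*√(2*h) = 3*(√2*√h) = 3*√2*√h)
((-72 - 32)*(62 + 18))*H(10) + d(-2) = ((-72 - 32)*(62 + 18))*(7/3 - 1*10) + 3*√2*√(-2) = (-104*80)*(7/3 - 10) + 3*√2*(I*√2) = -8320*(-23/3) + 6*I = 191360/3 + 6*I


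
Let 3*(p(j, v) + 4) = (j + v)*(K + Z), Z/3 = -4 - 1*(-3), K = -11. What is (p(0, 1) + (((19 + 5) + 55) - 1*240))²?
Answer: 259081/9 ≈ 28787.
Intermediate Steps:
Z = -3 (Z = 3*(-4 - 1*(-3)) = 3*(-4 + 3) = 3*(-1) = -3)
p(j, v) = -4 - 14*j/3 - 14*v/3 (p(j, v) = -4 + ((j + v)*(-11 - 3))/3 = -4 + ((j + v)*(-14))/3 = -4 + (-14*j - 14*v)/3 = -4 + (-14*j/3 - 14*v/3) = -4 - 14*j/3 - 14*v/3)
(p(0, 1) + (((19 + 5) + 55) - 1*240))² = ((-4 - 14/3*0 - 14/3*1) + (((19 + 5) + 55) - 1*240))² = ((-4 + 0 - 14/3) + ((24 + 55) - 240))² = (-26/3 + (79 - 240))² = (-26/3 - 161)² = (-509/3)² = 259081/9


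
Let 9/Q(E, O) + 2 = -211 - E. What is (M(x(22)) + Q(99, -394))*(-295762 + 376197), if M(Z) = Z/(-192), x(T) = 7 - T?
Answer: 3297835/832 ≈ 3963.7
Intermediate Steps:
Q(E, O) = 9/(-213 - E) (Q(E, O) = 9/(-2 + (-211 - E)) = 9/(-213 - E))
M(Z) = -Z/192 (M(Z) = Z*(-1/192) = -Z/192)
(M(x(22)) + Q(99, -394))*(-295762 + 376197) = (-(7 - 1*22)/192 - 9/(213 + 99))*(-295762 + 376197) = (-(7 - 22)/192 - 9/312)*80435 = (-1/192*(-15) - 9*1/312)*80435 = (5/64 - 3/104)*80435 = (41/832)*80435 = 3297835/832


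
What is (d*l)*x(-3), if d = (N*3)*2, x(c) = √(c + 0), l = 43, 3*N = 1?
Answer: 86*I*√3 ≈ 148.96*I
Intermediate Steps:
N = ⅓ (N = (⅓)*1 = ⅓ ≈ 0.33333)
x(c) = √c
d = 2 (d = ((⅓)*3)*2 = 1*2 = 2)
(d*l)*x(-3) = (2*43)*√(-3) = 86*(I*√3) = 86*I*√3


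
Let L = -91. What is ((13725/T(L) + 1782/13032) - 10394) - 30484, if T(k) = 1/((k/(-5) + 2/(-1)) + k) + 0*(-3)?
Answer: -772875693/724 ≈ -1.0675e+6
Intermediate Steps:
T(k) = 1/(-2 + 4*k/5) (T(k) = 1/((k*(-⅕) + 2*(-1)) + k) + 0 = 1/((-k/5 - 2) + k) + 0 = 1/((-2 - k/5) + k) + 0 = 1/(-2 + 4*k/5) + 0 = 1/(-2 + 4*k/5))
((13725/T(L) + 1782/13032) - 10394) - 30484 = ((13725/((5/(2*(-5 + 2*(-91))))) + 1782/13032) - 10394) - 30484 = ((13725/((5/(2*(-5 - 182)))) + 1782*(1/13032)) - 10394) - 30484 = ((13725/(((5/2)/(-187))) + 99/724) - 10394) - 30484 = ((13725/(((5/2)*(-1/187))) + 99/724) - 10394) - 30484 = ((13725/(-5/374) + 99/724) - 10394) - 30484 = ((13725*(-374/5) + 99/724) - 10394) - 30484 = ((-1026630 + 99/724) - 10394) - 30484 = (-743280021/724 - 10394) - 30484 = -750805277/724 - 30484 = -772875693/724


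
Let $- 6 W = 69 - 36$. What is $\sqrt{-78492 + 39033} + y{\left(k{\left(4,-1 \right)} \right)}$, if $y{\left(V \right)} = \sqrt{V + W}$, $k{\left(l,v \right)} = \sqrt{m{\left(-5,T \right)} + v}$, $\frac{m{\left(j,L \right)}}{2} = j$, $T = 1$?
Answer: $\frac{\sqrt{-22 + 4 i \sqrt{11}}}{2} + i \sqrt{39459} \approx 0.6792 + 201.08 i$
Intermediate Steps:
$m{\left(j,L \right)} = 2 j$
$k{\left(l,v \right)} = \sqrt{-10 + v}$ ($k{\left(l,v \right)} = \sqrt{2 \left(-5\right) + v} = \sqrt{-10 + v}$)
$W = - \frac{11}{2}$ ($W = - \frac{69 - 36}{6} = \left(- \frac{1}{6}\right) 33 = - \frac{11}{2} \approx -5.5$)
$y{\left(V \right)} = \sqrt{- \frac{11}{2} + V}$ ($y{\left(V \right)} = \sqrt{V - \frac{11}{2}} = \sqrt{- \frac{11}{2} + V}$)
$\sqrt{-78492 + 39033} + y{\left(k{\left(4,-1 \right)} \right)} = \sqrt{-78492 + 39033} + \frac{\sqrt{-22 + 4 \sqrt{-10 - 1}}}{2} = \sqrt{-39459} + \frac{\sqrt{-22 + 4 \sqrt{-11}}}{2} = i \sqrt{39459} + \frac{\sqrt{-22 + 4 i \sqrt{11}}}{2} = \frac{\sqrt{-22 + 4 i \sqrt{11}}}{2} + i \sqrt{39459}$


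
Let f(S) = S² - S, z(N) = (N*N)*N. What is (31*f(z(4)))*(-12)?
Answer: -1499904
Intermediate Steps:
z(N) = N³ (z(N) = N²*N = N³)
(31*f(z(4)))*(-12) = (31*(4³*(-1 + 4³)))*(-12) = (31*(64*(-1 + 64)))*(-12) = (31*(64*63))*(-12) = (31*4032)*(-12) = 124992*(-12) = -1499904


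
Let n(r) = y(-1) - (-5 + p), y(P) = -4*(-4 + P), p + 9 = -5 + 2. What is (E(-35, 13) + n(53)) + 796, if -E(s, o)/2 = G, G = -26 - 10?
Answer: 905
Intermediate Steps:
p = -12 (p = -9 + (-5 + 2) = -9 - 3 = -12)
G = -36
E(s, o) = 72 (E(s, o) = -2*(-36) = 72)
y(P) = 16 - 4*P
n(r) = 37 (n(r) = (16 - 4*(-1)) - (-5 - 12) = (16 + 4) - 1*(-17) = 20 + 17 = 37)
(E(-35, 13) + n(53)) + 796 = (72 + 37) + 796 = 109 + 796 = 905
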